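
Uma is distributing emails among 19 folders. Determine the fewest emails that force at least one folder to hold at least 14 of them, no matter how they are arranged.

With 247 emails one could put exactly 13 in each of the 19 folders, and no folder would reach 14.
Pigeonhole: one more email must land in a folder that already has 13, giving it 14.
So 19 × 13 + 1 = 248 emails are required.

248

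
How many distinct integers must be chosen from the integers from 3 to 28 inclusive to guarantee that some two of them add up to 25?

Group the elements by complementary pair {x, 25−x}: {3,22}, {4,21}, {5,20}, …, giving 10 two-element pairs and 6 integers whose partner 25−x falls outside [3,28].
Treating each of those 16 groups as a pigeonhole, one can pick one integer per group — 16 integers — with no two summing to 25.
The 17th integer lands in an occupied pair, forcing a sum of 25.

17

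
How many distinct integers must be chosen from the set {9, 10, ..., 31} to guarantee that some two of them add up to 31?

17

Two chosen integers sum to 31 exactly when both halves of some pair {x, 31−x} with 9 ≤ x ≤ 31−x ≤ 22 are chosen — 7 such pairs.
The remaining 9 elements (those with no distinct partner in range) can never complete a 31-sum, so the worst case takes all of them and one from each pair: 9 + 7 = 16.
The 17th integer has to be the second member of some pair, so 16 + 1 = 17.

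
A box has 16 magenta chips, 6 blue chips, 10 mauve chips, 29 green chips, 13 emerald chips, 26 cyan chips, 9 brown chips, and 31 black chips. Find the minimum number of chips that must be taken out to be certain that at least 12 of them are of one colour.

By the pigeonhole principle, put each drawn chip into a box by colour. The largest draw with every box below 12 takes min(count, 11) from each colour; colours with fewer than 11 contribute all they have.
Σ min(cᵢ, 11) = 11 + 6 + 10 + 11 + 11 + 11 + 9 + 11 = 80.
Draw number 80 + 1 = 81 must push one box to 12.

81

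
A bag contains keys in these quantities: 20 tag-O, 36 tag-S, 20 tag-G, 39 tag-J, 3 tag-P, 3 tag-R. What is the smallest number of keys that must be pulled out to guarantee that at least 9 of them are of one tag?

By pigeonhole, put each drawn key into a box by tag. The largest draw with every box below 9 takes min(count, 8) from each tag; tags with fewer than 8 contribute all they have.
Σ min(cᵢ, 8) = 8 + 8 + 8 + 8 + 3 + 3 = 38.
Draw number 38 + 1 = 39 must push one box to 9.

39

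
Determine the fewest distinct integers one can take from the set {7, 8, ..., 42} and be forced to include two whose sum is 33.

Two chosen integers sum to 33 exactly when both halves of some pair {x, 33−x} with 7 ≤ x ≤ 33−x ≤ 26 are chosen — 10 such pairs.
The remaining 16 elements (those with no distinct partner in range) can never complete a 33-sum, so the worst case takes all of them and one from each pair: 16 + 10 = 26.
Pigeonhole: the 27th integer has to be the second member of some pair, so 26 + 1 = 27.

27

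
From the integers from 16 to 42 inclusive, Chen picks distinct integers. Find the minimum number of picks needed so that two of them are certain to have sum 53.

17

Group the elements by complementary pair {x, 53−x}: {16,37}, {17,36}, {18,35}, …, giving 11 two-element pairs and 5 integers whose partner 53−x falls outside [16,42].
By the pigeonhole principle, treating each of those 16 groups as a pigeonhole, one can pick one integer per group — 16 integers — with no two summing to 53.
The 17th integer lands in an occupied pair, forcing a sum of 53.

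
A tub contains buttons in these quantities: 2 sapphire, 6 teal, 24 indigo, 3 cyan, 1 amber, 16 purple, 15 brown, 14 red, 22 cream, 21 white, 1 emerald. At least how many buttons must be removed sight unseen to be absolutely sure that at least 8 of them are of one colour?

Put each drawn button into a box by colour. The largest draw with every box below 8 takes min(count, 7) from each colour; colours with fewer than 7 contribute all they have.
Σ min(cᵢ, 7) = 2 + 6 + 7 + 3 + 1 + 7 + 7 + 7 + 7 + 7 + 1 = 55.
Draw number 55 + 1 = 56 must push one box to 8.

56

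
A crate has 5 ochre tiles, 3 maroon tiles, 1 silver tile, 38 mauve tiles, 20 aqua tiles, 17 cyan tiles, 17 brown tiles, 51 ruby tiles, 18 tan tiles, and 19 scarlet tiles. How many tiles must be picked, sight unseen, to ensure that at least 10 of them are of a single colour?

73

Put each drawn tile into a box by colour. The largest draw with every box below 10 takes min(count, 9) from each colour; colours with fewer than 9 contribute all they have.
Σ min(cᵢ, 9) = 5 + 3 + 1 + 9 + 9 + 9 + 9 + 9 + 9 + 9 = 72.
Draw number 72 + 1 = 73 must push one box to 10.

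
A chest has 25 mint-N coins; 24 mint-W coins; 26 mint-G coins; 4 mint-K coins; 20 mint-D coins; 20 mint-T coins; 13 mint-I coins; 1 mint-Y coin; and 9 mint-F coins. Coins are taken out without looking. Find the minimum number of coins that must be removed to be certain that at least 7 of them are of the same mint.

An adversary could hand out at most 6 coins per mint (mint-K, mint-Y run out sooner): 6 + 6 + 6 + 4 + 6 + 6 + 6 + 1 + 6 = 47 coins and still no mint has 7.
By pigeonhole, one more coin lands in a mint already at 6, so 48 draws are enough and 47 are not.

48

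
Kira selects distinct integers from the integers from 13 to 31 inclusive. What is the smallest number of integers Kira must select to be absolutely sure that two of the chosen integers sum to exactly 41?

Two chosen integers sum to 41 exactly when both halves of some pair {x, 41−x} with 13 ≤ x ≤ 41−x ≤ 28 are chosen — 8 such pairs.
The remaining 3 elements (those with no distinct partner in range) can never complete a 41-sum, so the worst case takes all of them and one from each pair: 3 + 8 = 11.
By pigeonhole, the 12th integer has to be the second member of some pair, so 11 + 1 = 12.

12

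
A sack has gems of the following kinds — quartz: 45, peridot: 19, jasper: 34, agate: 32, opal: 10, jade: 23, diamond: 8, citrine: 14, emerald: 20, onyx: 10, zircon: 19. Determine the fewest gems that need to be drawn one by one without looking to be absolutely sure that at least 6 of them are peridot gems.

In the worst case for collecting peridot gems, every non-peridot gem comes out first.
There are 45 + 34 + 32 + 10 + 23 + 8 + 14 + 20 + 10 + 19 = 215 non-peridot gems altogether.
After those, each further gem must be peridot, so 215 + 6 = 221 draws guarantee 6 peridot gems.

221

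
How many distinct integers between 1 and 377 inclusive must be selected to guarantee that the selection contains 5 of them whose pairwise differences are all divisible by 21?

85

Integers whose pairwise differences are multiples of 21 are exactly those sharing a remainder mod 21. By pigeonhole, the 21 residue classes mod 21 are the pigeonholes.
With 84 integers one could put 4 in each residue class and have no class reach 5.
The 85th integer pushes some class to 5, so 21·4 + 1 = 85.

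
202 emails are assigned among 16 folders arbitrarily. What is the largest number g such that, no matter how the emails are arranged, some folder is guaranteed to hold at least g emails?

By the pigeonhole principle, the 16 folders are the holes and the 202 emails are the pigeons.
If every folder held at most 12 emails, the total would be at most 16 × 12 = 192, which is less than 202.
So some folder holds at least ⌈202/16⌉ = 13 emails.

13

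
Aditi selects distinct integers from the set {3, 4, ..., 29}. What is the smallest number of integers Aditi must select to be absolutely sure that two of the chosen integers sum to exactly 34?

Two chosen integers sum to 34 exactly when both halves of some pair {x, 34−x} with 5 ≤ x ≤ 34−x ≤ 29 are chosen — 12 such pairs.
The remaining 3 elements (those with no distinct partner in range) can never complete a 34-sum, so the worst case takes all of them and one from each pair: 3 + 12 = 15.
By the pigeonhole principle, the 16th integer has to be the second member of some pair, so 15 + 1 = 16.

16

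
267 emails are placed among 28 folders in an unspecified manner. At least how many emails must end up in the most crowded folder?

10

Pigeonhole: the 28 folders are the holes and the 267 emails are the pigeons.
If every folder held at most 9 emails, the total would be at most 28 × 9 = 252, which is less than 267.
So some folder holds at least ⌈267/28⌉ = 10 emails.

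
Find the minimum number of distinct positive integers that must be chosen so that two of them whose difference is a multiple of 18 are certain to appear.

19

Integers whose pairwise differences are multiples of 18 are exactly those sharing a remainder mod 18. The 18 residue classes mod 18 are the pigeonholes.
With 18 integers one could put 1 in each residue class and have no class reach 2.
The 19th integer pushes some class to 2, so 18·1 + 1 = 19.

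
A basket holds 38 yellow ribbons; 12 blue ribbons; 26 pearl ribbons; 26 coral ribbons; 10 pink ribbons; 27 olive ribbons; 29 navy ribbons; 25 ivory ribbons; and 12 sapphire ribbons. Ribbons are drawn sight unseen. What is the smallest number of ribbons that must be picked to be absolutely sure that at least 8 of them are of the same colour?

An adversary could hand out at most 7 ribbons per colour: 7 + 7 + 7 + 7 + 7 + 7 + 7 + 7 + 7 = 63 ribbons and still no colour has 8.
One more ribbon lands in a colour already at 7, so 64 draws are enough and 63 are not.

64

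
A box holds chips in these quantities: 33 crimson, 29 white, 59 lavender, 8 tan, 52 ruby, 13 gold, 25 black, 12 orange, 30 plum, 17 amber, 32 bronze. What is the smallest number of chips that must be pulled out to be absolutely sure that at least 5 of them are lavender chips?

In the worst case for collecting lavender chips, every non-lavender chip comes out first.
There are 33 + 29 + 8 + 52 + 13 + 25 + 12 + 30 + 17 + 32 = 251 non-lavender chips altogether.
After those, each further chip must be lavender, so 251 + 5 = 256 draws guarantee 5 lavender chips.

256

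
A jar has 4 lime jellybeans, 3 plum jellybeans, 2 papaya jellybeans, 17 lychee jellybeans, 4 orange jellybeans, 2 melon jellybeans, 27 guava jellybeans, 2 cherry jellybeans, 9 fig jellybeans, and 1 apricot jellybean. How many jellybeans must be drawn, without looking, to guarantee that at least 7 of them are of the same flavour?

Put each drawn jellybean into a box by flavour. The largest draw with every box below 7 takes min(count, 6) from each flavour; flavours with fewer than 6 contribute all they have.
Σ min(cᵢ, 6) = 4 + 3 + 2 + 6 + 4 + 2 + 6 + 2 + 6 + 1 = 36.
Draw number 36 + 1 = 37 must push one box to 7.

37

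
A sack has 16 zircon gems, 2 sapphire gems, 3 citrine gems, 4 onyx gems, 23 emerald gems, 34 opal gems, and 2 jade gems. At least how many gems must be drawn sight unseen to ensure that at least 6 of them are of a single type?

27

An adversary could hand out at most 5 gems per type (4 types run out sooner): 5 + 2 + 3 + 4 + 5 + 5 + 2 = 26 gems and still no type has 6.
By the pigeonhole principle, one more gem lands in a type already at 5, so 27 draws are enough and 26 are not.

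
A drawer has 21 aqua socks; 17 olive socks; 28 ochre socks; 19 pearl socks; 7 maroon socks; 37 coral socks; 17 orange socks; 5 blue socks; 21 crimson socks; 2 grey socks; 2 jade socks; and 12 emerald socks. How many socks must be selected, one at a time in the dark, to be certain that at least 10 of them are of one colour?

89

An adversary could hand out at most 9 socks per colour (4 colours run out sooner): 9 + 9 + 9 + 9 + 7 + 9 + 9 + 5 + 9 + 2 + 2 + 9 = 88 socks and still no colour has 10.
Pigeonhole: one more sock lands in a colour already at 9, so 89 draws are enough and 88 are not.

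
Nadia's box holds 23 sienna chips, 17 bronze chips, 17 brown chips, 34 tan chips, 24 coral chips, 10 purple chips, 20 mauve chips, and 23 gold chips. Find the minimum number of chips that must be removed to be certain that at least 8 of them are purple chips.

In the worst case for collecting purple chips, every non-purple chip comes out first.
There are 23 + 17 + 17 + 34 + 24 + 20 + 23 = 158 non-purple chips altogether.
After those, each further chip must be purple, so 158 + 8 = 166 draws guarantee 8 purple chips.

166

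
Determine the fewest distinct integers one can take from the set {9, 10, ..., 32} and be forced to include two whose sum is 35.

Group the elements by complementary pair {x, 35−x}: {9,26}, {10,25}, {11,24}, …, giving 9 two-element pairs and 6 integers whose partner 35−x falls outside [9,32].
Pigeonhole: treating each of those 15 groups as a pigeonhole, one can pick one integer per group — 15 integers — with no two summing to 35.
The 16th integer lands in an occupied pair, forcing a sum of 35.

16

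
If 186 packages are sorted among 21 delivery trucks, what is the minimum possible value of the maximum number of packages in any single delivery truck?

Pigeonhole: the 21 delivery trucks are the holes and the 186 packages are the pigeons.
If every delivery truck held at most 8 packages, the total would be at most 21 × 8 = 168, which is less than 186.
So some delivery truck holds at least ⌈186/21⌉ = 9 packages.

9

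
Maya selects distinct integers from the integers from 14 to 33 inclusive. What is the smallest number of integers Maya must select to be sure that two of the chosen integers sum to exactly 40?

15

Group the elements by complementary pair {x, 40−x}: {14,26}, {15,25}, {16,24}, …, giving 6 two-element pairs, the single value 20 (it cannot pair with itself since the integers are distinct), and 7 integers whose partner 40−x falls outside [14,33].
By pigeonhole, treating each of those 14 groups as a pigeonhole, one can pick one integer per group — 14 integers — with no two summing to 40.
The 15th integer lands in an occupied pair, forcing a sum of 40.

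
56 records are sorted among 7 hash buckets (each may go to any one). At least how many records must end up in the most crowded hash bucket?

8

By the pigeonhole principle, the 7 hash buckets are the holes and the 56 records are the pigeons.
If every hash bucket held at most 7 records, the total would be at most 7 × 7 = 49, which is less than 56.
So some hash bucket holds at least ⌈56/7⌉ = 8 records.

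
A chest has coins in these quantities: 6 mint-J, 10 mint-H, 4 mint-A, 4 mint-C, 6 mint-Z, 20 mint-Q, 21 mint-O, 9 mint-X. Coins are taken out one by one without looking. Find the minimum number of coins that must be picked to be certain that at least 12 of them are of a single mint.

An adversary could hand out at most 11 coins per mint (6 mints run out sooner): 6 + 10 + 4 + 4 + 6 + 11 + 11 + 9 = 61 coins and still no mint has 12.
By pigeonhole, one more coin lands in a mint already at 11, so 62 draws are enough and 61 are not.

62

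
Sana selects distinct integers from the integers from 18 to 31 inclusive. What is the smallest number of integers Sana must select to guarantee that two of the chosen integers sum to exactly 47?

Group the elements by complementary pair {x, 47−x}: {18,29}, {19,28}, {20,27}, …, giving 6 two-element pairs and 2 integers whose partner 47−x falls outside [18,31].
Treating each of those 8 groups as a pigeonhole, one can pick one integer per group — 8 integers — with no two summing to 47.
The 9th integer lands in an occupied pair, forcing a sum of 47.

9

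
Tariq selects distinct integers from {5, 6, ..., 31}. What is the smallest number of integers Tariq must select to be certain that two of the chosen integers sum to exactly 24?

Group the elements by complementary pair {x, 24−x}: {5,19}, {6,18}, {7,17}, …, giving 7 two-element pairs; the single value 12 (it cannot pair with itself since the integers are distinct); and 12 integers whose partner 24−x falls outside [5,31].
By pigeonhole, treating each of those 20 groups as a pigeonhole, one can pick one integer per group — 20 integers — with no two summing to 24.
The 21st integer lands in an occupied pair, forcing a sum of 24.

21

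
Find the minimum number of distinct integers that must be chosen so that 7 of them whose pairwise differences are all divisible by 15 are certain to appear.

91

Integers whose pairwise differences are multiples of 15 are exactly those sharing a remainder mod 15. The 15 residue classes mod 15 are the pigeonholes.
With 90 integers one could put 6 in each residue class and have no class reach 7.
The 91st integer pushes some class to 7, so 15·6 + 1 = 91.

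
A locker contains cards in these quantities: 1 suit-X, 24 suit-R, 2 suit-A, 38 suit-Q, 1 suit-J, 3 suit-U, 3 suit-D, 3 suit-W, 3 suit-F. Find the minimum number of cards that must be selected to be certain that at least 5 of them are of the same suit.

An adversary could hand out at most 4 cards per suit (7 suits run out sooner): 1 + 4 + 2 + 4 + 1 + 3 + 3 + 3 + 3 = 24 cards and still no suit has 5.
Pigeonhole: one more card lands in a suit already at 4, so 25 draws are enough and 24 are not.

25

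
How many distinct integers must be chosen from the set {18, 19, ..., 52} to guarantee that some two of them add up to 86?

27

Group the elements by complementary pair {x, 86−x}: {34,52}, {35,51}, {36,50}, …, giving 9 two-element pairs, the single value 43 (it cannot pair with itself since the integers are distinct), and 16 integers whose partner 86−x falls outside [18,52].
By pigeonhole, treating each of those 26 groups as a pigeonhole, one can pick one integer per group — 26 integers — with no two summing to 86.
The 27th integer lands in an occupied pair, forcing a sum of 86.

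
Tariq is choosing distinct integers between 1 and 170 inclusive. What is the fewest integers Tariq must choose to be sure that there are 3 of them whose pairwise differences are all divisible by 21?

Integers whose pairwise differences are multiples of 21 are exactly those sharing a remainder mod 21. By the pigeonhole principle, the 21 residue classes mod 21 are the pigeonholes.
With 42 integers one could put 2 in each residue class and have no class reach 3.
The 43rd integer pushes some class to 3, so 21·2 + 1 = 43.

43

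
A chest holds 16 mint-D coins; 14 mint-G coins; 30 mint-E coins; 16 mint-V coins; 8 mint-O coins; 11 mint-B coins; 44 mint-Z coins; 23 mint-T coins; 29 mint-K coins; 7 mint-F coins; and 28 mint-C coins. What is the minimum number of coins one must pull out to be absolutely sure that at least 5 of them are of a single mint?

By the pigeonhole principle, put each drawn coin into a box by mint. The largest draw with every box below 5 takes min(count, 4) from each mint.
Σ min(cᵢ, 4) = 4 + 4 + 4 + 4 + 4 + 4 + 4 + 4 + 4 + 4 + 4 = 44.
Draw number 44 + 1 = 45 must push one box to 5.

45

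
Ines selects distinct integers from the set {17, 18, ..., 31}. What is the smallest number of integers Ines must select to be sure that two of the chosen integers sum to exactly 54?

12

Two chosen integers sum to 54 exactly when both halves of some pair {x, 54−x} with 23 ≤ x ≤ 54−x ≤ 31 are chosen — 4 such pairs.
The remaining 7 elements (those with no distinct partner in range) can never complete a 54-sum, so the worst case takes all of them and one from each pair: 7 + 4 = 11.
The 12th integer has to be the second member of some pair, so 11 + 1 = 12.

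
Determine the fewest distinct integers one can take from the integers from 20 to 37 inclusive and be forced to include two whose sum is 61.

Group the elements by complementary pair {x, 61−x}: {24,37}, {25,36}, {26,35}, …, giving 7 two-element pairs and 4 integers whose partner 61−x falls outside [20,37].
Treating each of those 11 groups as a pigeonhole, one can pick one integer per group — 11 integers — with no two summing to 61.
The 12th integer lands in an occupied pair, forcing a sum of 61.

12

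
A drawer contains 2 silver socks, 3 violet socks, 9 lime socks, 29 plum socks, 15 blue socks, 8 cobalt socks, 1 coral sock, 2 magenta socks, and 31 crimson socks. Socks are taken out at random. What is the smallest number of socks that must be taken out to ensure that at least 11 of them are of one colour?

56

Pigeonhole: the 9 colours are the holes; the socks drawn are the pigeons.
To avoid 11 of any one colour, the worst case takes at most 10 of each colour, or every sock of a colour that has fewer than 10.
That gives 2 + 3 + 9 + 10 + 10 + 8 + 1 + 2 + 10 = 55 socks with no colour reaching 11.
The next sock forces some colour to 11, so 55 + 1 = 56.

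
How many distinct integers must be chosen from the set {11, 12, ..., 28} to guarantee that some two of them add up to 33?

13

Two chosen integers sum to 33 exactly when both halves of some pair {x, 33−x} with 11 ≤ x ≤ 33−x ≤ 22 are chosen — 6 such pairs.
The remaining 6 elements (those with no distinct partner in range) can never complete a 33-sum, so the worst case takes all of them and one from each pair: 6 + 6 = 12.
By pigeonhole, the 13th integer has to be the second member of some pair, so 12 + 1 = 13.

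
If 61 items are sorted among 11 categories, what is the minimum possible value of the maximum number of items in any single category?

By the pigeonhole principle, the 11 categories are the holes and the 61 items are the pigeons.
If every category held at most 5 items, the total would be at most 11 × 5 = 55, which is less than 61.
So some category holds at least ⌈61/11⌉ = 6 items.

6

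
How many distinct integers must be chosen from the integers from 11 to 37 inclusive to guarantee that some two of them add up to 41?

18

A set avoiding the sum 41 can contain at most one of each pair {x, 41−x}, plus the 7 elements whose complement lies outside the range.
The integers 21, …, 37 (17 of them) are such a set: any two sum to at least 21+22 = 43 > 41.
Any 18th integer completes one of the 10 pairs, so 18 choices force a sum of 41.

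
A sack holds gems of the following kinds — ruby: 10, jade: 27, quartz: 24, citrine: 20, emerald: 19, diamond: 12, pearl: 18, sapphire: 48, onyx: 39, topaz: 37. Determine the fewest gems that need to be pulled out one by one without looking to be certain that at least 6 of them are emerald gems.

241

In the worst case for collecting emerald gems, every non-emerald gem comes out first.
There are 10 + 27 + 24 + 20 + 12 + 18 + 48 + 39 + 37 = 235 non-emerald gems altogether.
After those, each further gem must be emerald, so 235 + 6 = 241 draws guarantee 6 emerald gems.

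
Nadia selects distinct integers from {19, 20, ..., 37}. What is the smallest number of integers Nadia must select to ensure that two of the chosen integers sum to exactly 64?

A set avoiding the sum 64 can contain at most one of each pair {x, 64−x}, plus the 9 elements whose complement lies outside the range or equal to its own complement.
The integers 19, …, 32 (14 of them) are such a set: any two sum to at least 19+20 = 39 and at most 31+32 = 63 < 64.
By pigeonhole, any 15th integer completes one of the 5 pairs, so 15 choices force a sum of 64.

15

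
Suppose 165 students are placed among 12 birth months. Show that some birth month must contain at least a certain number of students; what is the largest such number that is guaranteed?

14

Pigeonhole: the 12 birth months are the holes and the 165 students are the pigeons.
If every birth month held at most 13 students, the total would be at most 12 × 13 = 156, which is less than 165.
So some birth month holds at least ⌈165/12⌉ = 14 students.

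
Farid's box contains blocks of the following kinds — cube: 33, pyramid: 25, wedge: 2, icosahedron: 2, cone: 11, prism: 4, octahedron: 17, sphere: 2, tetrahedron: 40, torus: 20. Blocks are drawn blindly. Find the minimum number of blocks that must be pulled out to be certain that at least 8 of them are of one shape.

53

By pigeonhole, the 10 shapes are the holes; the blocks drawn are the pigeons.
To avoid 8 of any one shape, the worst case takes at most 7 of each shape, or every block of a shape that has fewer than 7.
That gives 7 + 7 + 2 + 2 + 7 + 4 + 7 + 2 + 7 + 7 = 52 blocks with no shape reaching 8.
The next block forces some shape to 8, so 52 + 1 = 53.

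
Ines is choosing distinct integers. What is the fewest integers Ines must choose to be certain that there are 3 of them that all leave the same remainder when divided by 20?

By pigeonhole, the 20 residue classes mod 20 are the pigeonholes.
With 40 integers one could put 2 in each residue class and have no class reach 3.
The 41st integer pushes some class to 3, so 20·2 + 1 = 41.

41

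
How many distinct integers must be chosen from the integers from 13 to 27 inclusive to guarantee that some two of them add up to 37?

10

A set avoiding the sum 37 can contain at most one of each pair {x, 37−x}, plus the 3 elements whose complement lies outside the range.
The integers 19, …, 27 (9 of them) are such a set: any two sum to at least 19+20 = 39 > 37.
Any 10th integer completes one of the 6 pairs, so 10 choices force a sum of 37.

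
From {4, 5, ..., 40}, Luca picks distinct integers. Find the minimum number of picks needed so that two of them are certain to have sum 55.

Two chosen integers sum to 55 exactly when both halves of some pair {x, 55−x} with 15 ≤ x ≤ 55−x ≤ 40 are chosen — 13 such pairs.
The remaining 11 elements (those with no distinct partner in range) can never complete a 55-sum, so the worst case takes all of them and one from each pair: 11 + 13 = 24.
The 25th integer has to be the second member of some pair, so 24 + 1 = 25.

25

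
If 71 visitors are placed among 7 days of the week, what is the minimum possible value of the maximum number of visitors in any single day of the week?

11

Pigeonhole: the 7 days of the week are the holes and the 71 visitors are the pigeons.
If every day of the week held at most 10 visitors, the total would be at most 7 × 10 = 70, which is less than 71.
So some day of the week holds at least ⌈71/7⌉ = 11 visitors.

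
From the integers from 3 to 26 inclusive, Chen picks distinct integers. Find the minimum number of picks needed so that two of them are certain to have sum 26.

15

Group the elements by complementary pair {x, 26−x}: {3,23}, {4,22}, {5,21}, …, giving 10 two-element pairs; the single value 13 (it cannot pair with itself since the integers are distinct); and 3 integers whose partner 26−x falls outside [3,26].
Treating each of those 14 groups as a pigeonhole, one can pick one integer per group — 14 integers — with no two summing to 26.
The 15th integer lands in an occupied pair, forcing a sum of 26.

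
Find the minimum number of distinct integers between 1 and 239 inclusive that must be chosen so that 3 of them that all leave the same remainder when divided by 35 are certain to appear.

71

Pigeonhole: the 35 residue classes mod 35 are the pigeonholes.
With 70 integers one could put 2 in each residue class and have no class reach 3.
The 71st integer pushes some class to 3, so 35·2 + 1 = 71.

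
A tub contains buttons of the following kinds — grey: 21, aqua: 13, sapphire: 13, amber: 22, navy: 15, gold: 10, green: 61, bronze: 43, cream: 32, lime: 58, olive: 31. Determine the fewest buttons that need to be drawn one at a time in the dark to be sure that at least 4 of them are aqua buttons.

310

In the worst case for collecting aqua buttons, every non-aqua button comes out first.
There are 21 + 13 + 22 + 15 + 10 + 61 + 43 + 32 + 58 + 31 = 306 non-aqua buttons altogether.
After those, each further button must be aqua, so 306 + 4 = 310 draws guarantee 4 aqua buttons.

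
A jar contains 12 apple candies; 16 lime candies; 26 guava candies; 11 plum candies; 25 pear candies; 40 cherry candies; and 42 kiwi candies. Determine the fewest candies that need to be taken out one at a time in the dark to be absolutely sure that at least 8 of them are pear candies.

In the worst case for collecting pear candies, every non-pear candy comes out first.
There are 12 + 16 + 26 + 11 + 40 + 42 = 147 non-pear candies altogether.
After those, each further candy must be pear, so 147 + 8 = 155 draws guarantee 8 pear candies.

155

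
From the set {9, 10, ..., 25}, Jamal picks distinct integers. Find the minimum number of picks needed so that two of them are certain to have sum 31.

Group the elements by complementary pair {x, 31−x}: {9,22}, {10,21}, {11,20}, …, giving 7 two-element pairs and 3 integers whose partner 31−x falls outside [9,25].
By pigeonhole, treating each of those 10 groups as a pigeonhole, one can pick one integer per group — 10 integers — with no two summing to 31.
The 11th integer lands in an occupied pair, forcing a sum of 31.

11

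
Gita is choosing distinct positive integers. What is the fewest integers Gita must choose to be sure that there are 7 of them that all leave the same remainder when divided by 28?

169

By the pigeonhole principle, the 28 residue classes mod 28 are the pigeonholes.
With 168 integers one could put 6 in each residue class and have no class reach 7.
The 169th integer pushes some class to 7, so 28·6 + 1 = 169.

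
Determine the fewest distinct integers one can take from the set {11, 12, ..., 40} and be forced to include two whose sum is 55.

A set avoiding the sum 55 can contain at most one of each pair {x, 55−x}, plus the 4 elements whose complement lies outside the range.
The integers 11, …, 27 (17 of them) are such a set: any two sum to at least 11+12 = 23 and at most 26+27 = 53 < 55.
By pigeonhole, any 18th integer completes one of the 13 pairs, so 18 choices force a sum of 55.

18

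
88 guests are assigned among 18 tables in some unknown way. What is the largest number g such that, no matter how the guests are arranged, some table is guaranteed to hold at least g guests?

The 18 tables are the holes and the 88 guests are the pigeons.
If every table held at most 4 guests, the total would be at most 18 × 4 = 72, which is less than 88.
So some table holds at least ⌈88/18⌉ = 5 guests.

5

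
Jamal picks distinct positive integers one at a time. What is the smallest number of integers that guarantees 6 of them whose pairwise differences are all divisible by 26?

Integers whose pairwise differences are multiples of 26 are exactly those sharing a remainder mod 26. The 26 residue classes mod 26 are the pigeonholes.
With 130 integers one could put 5 in each residue class and have no class reach 6.
The 131st integer pushes some class to 6, so 26·5 + 1 = 131.

131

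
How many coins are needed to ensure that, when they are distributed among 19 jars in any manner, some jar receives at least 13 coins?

With 228 coins one could put exactly 12 in each of the 19 jars, and no jar would reach 13.
One more coin must land in a jar that already has 12, giving it 13.
So 19 × 12 + 1 = 229 coins are required.

229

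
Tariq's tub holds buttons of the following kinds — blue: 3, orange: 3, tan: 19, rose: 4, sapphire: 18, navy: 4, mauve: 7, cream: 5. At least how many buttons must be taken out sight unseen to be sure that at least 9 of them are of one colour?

An adversary could hand out at most 8 buttons per colour (6 colours run out sooner): 3 + 3 + 8 + 4 + 8 + 4 + 7 + 5 = 42 buttons and still no colour has 9.
One more button lands in a colour already at 8, so 43 draws are enough and 42 are not.

43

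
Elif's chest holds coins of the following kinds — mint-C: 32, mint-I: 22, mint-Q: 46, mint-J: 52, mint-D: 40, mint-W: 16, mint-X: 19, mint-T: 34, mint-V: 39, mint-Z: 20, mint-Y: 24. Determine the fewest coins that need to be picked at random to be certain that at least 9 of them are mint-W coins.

In the worst case for collecting mint-W coins, every non-mint-W coin comes out first.
There are 32 + 22 + 46 + 52 + 40 + 19 + 34 + 39 + 20 + 24 = 328 non-mint-W coins altogether.
After those, each further coin must be mint-W, so 328 + 9 = 337 draws guarantee 9 mint-W coins.

337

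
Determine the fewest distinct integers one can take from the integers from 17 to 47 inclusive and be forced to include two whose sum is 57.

20

Group the elements by complementary pair {x, 57−x}: {17,40}, {18,39}, {19,38}, …, giving 12 two-element pairs and 7 integers whose partner 57−x falls outside [17,47].
Treating each of those 19 groups as a pigeonhole, one can pick one integer per group — 19 integers — with no two summing to 57.
The 20th integer lands in an occupied pair, forcing a sum of 57.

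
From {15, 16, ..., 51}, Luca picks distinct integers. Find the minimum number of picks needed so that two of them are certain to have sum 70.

22

Group the elements by complementary pair {x, 70−x}: {19,51}, {20,50}, {21,49}, …, giving 16 two-element pairs, the single value 35 (it cannot pair with itself since the integers are distinct), and 4 integers whose partner 70−x falls outside [15,51].
Treating each of those 21 groups as a pigeonhole, one can pick one integer per group — 21 integers — with no two summing to 70.
The 22nd integer lands in an occupied pair, forcing a sum of 70.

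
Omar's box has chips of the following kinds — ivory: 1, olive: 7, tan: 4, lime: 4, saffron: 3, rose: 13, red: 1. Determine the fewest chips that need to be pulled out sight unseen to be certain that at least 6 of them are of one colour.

24

An adversary could hand out at most 5 chips per colour (5 colours run out sooner): 1 + 5 + 4 + 4 + 3 + 5 + 1 = 23 chips and still no colour has 6.
By pigeonhole, one more chip lands in a colour already at 5, so 24 draws are enough and 23 are not.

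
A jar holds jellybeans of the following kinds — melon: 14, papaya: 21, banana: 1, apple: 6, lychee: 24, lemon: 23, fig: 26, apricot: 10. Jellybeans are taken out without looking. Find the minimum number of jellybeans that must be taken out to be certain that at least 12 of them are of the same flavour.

Put each drawn jellybean into a box by flavour. The largest draw with every box below 12 takes min(count, 11) from each flavour; flavours with fewer than 11 contribute all they have.
Σ min(cᵢ, 11) = 11 + 11 + 1 + 6 + 11 + 11 + 11 + 10 = 72.
Draw number 72 + 1 = 73 must push one box to 12.

73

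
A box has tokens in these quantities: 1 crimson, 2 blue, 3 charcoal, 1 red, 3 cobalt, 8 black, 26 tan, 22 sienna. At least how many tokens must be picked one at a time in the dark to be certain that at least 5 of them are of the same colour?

The 8 colours are the holes; the tokens drawn are the pigeons.
To avoid 5 of any one colour, the worst case takes at most 4 of each colour, or every token of a colour that has fewer than 4.
That gives 1 + 2 + 3 + 1 + 3 + 4 + 4 + 4 = 22 tokens with no colour reaching 5.
The next token forces some colour to 5, so 22 + 1 = 23.

23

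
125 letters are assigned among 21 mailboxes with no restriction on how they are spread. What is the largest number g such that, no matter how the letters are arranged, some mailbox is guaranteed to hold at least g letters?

6

The 21 mailboxes are the holes and the 125 letters are the pigeons.
If every mailbox held at most 5 letters, the total would be at most 21 × 5 = 105, which is less than 125.
So some mailbox holds at least ⌈125/21⌉ = 6 letters.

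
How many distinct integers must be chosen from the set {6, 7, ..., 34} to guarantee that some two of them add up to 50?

Group the elements by complementary pair {x, 50−x}: {16,34}, {17,33}, {18,32}, …, giving 9 two-element pairs, the single value 25 (it cannot pair with itself since the integers are distinct), and 10 integers whose partner 50−x falls outside [6,34].
Treating each of those 20 groups as a pigeonhole, one can pick one integer per group — 20 integers — with no two summing to 50.
The 21st integer lands in an occupied pair, forcing a sum of 50.

21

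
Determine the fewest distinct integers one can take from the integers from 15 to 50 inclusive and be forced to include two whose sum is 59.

A set avoiding the sum 59 can contain at most one of each pair {x, 59−x}, plus the 6 elements whose complement lies outside the range.
The integers 30, …, 50 (21 of them) are such a set: any two sum to at least 30+31 = 61 > 59.
Any 22nd integer completes one of the 15 pairs, so 22 choices force a sum of 59.

22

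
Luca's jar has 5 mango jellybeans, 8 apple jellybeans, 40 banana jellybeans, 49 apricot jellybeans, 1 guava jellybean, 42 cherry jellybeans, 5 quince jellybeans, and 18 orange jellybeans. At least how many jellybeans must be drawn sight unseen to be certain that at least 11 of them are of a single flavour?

60

Put each drawn jellybean into a box by flavour. The largest draw with every box below 11 takes min(count, 10) from each flavour; flavours with fewer than 10 contribute all they have.
Σ min(cᵢ, 10) = 5 + 8 + 10 + 10 + 1 + 10 + 5 + 10 = 59.
Draw number 59 + 1 = 60 must push one box to 11.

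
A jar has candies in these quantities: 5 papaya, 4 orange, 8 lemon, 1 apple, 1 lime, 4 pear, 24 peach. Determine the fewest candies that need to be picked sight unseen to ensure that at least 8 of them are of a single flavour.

Put each drawn candy into a box by flavour. The largest draw with every box below 8 takes min(count, 7) from each flavour; flavours with fewer than 7 contribute all they have.
Σ min(cᵢ, 7) = 5 + 4 + 7 + 1 + 1 + 4 + 7 = 29.
Draw number 29 + 1 = 30 must push one box to 8.

30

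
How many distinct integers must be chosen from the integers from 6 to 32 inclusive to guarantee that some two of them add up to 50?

A set avoiding the sum 50 can contain at most one of each pair {x, 50−x}, plus the 13 elements whose complement lies outside the range or equal to its own complement.
The integers 6, …, 25 (20 of them) are such a set: any two sum to at least 6+7 = 13 and at most 24+25 = 49 < 50.
Any 21st integer completes one of the 7 pairs, so 21 choices force a sum of 50.

21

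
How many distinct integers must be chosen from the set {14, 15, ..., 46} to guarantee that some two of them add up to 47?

A set avoiding the sum 47 can contain at most one of each pair {x, 47−x}, plus the 13 elements whose complement lies outside the range.
The integers 24, …, 46 (23 of them) are such a set: any two sum to at least 24+25 = 49 > 47.
By the pigeonhole principle, any 24th integer completes one of the 10 pairs, so 24 choices force a sum of 47.

24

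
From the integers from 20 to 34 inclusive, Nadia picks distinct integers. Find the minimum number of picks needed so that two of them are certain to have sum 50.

Two chosen integers sum to 50 exactly when both halves of some pair {x, 50−x} with 20 ≤ x ≤ 50−x ≤ 30 are chosen — 5 such pairs.
The remaining 5 elements (those with no distinct partner in range) can never complete a 50-sum, so the worst case takes all of them and one from each pair: 5 + 5 = 10.
Pigeonhole: the 11th integer has to be the second member of some pair, so 10 + 1 = 11.

11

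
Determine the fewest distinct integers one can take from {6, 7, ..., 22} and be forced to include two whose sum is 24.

12

A set avoiding the sum 24 can contain at most one of each pair {x, 24−x}, plus the 5 elements whose complement lies outside the range or equal to its own complement.
The integers 12, …, 22 (11 of them) are such a set: any two sum to at least 12+13 = 25 > 24.
Any 12th integer completes one of the 6 pairs, so 12 choices force a sum of 24.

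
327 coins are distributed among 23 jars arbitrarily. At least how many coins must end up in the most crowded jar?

15

The 23 jars are the holes and the 327 coins are the pigeons.
If every jar held at most 14 coins, the total would be at most 23 × 14 = 322, which is less than 327.
So some jar holds at least ⌈327/23⌉ = 15 coins.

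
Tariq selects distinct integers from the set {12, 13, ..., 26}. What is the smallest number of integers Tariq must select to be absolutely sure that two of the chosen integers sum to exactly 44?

Two chosen integers sum to 44 exactly when both halves of some pair {x, 44−x} with 18 ≤ x ≤ 44−x ≤ 26 are chosen — 4 such pairs.
The remaining 7 elements (those with no distinct partner in range) can never complete a 44-sum, so the worst case takes all of them and one from each pair: 7 + 4 = 11.
Pigeonhole: the 12th integer has to be the second member of some pair, so 11 + 1 = 12.

12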